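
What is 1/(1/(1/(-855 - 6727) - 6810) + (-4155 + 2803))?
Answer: -51633421/69808392774 ≈ -0.00073965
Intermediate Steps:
1/(1/(1/(-855 - 6727) - 6810) + (-4155 + 2803)) = 1/(1/(1/(-7582) - 6810) - 1352) = 1/(1/(-1/7582 - 6810) - 1352) = 1/(1/(-51633421/7582) - 1352) = 1/(-7582/51633421 - 1352) = 1/(-69808392774/51633421) = -51633421/69808392774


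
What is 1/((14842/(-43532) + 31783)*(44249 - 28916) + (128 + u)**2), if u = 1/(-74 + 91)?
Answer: 6290374/3065550301283623 ≈ 2.0520e-9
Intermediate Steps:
u = 1/17 ≈ 0.058824
1/((14842/(-43532) + 31783)*(44249 - 28916) + (128 + u)**2) = 1/((14842/(-43532) + 31783)*(44249 - 28916) + (128 + 1/17)**2) = 1/((14842*(-1/43532) + 31783)*15333 + (2177/17)**2) = 1/((-7421/21766 + 31783)*15333 + 4739329/289) = 1/((691781357/21766)*15333 + 4739329/289) = 1/(10607083546881/21766 + 4739329/289) = 1/(3065550301283623/6290374) = 6290374/3065550301283623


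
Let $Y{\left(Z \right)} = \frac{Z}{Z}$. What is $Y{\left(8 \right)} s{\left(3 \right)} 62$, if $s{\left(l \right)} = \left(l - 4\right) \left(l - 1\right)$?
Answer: $-124$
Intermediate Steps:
$s{\left(l \right)} = \left(-1 + l\right) \left(-4 + l\right)$ ($s{\left(l \right)} = \left(-4 + l\right) \left(-1 + l\right) = \left(-1 + l\right) \left(-4 + l\right)$)
$Y{\left(Z \right)} = 1$
$Y{\left(8 \right)} s{\left(3 \right)} 62 = 1 \left(4 + 3^{2} - 15\right) 62 = 1 \left(4 + 9 - 15\right) 62 = 1 \left(-2\right) 62 = \left(-2\right) 62 = -124$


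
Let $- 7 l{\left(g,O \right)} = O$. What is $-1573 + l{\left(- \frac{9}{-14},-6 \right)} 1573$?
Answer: $- \frac{1573}{7} \approx -224.71$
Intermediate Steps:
$l{\left(g,O \right)} = - \frac{O}{7}$
$-1573 + l{\left(- \frac{9}{-14},-6 \right)} 1573 = -1573 + \left(- \frac{1}{7}\right) \left(-6\right) 1573 = -1573 + \frac{6}{7} \cdot 1573 = -1573 + \frac{9438}{7} = - \frac{1573}{7}$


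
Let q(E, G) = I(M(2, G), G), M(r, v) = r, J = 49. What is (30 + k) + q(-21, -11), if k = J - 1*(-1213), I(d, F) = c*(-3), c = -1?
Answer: 1295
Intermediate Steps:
I(d, F) = 3 (I(d, F) = -1*(-3) = 3)
k = 1262 (k = 49 - 1*(-1213) = 49 + 1213 = 1262)
q(E, G) = 3
(30 + k) + q(-21, -11) = (30 + 1262) + 3 = 1292 + 3 = 1295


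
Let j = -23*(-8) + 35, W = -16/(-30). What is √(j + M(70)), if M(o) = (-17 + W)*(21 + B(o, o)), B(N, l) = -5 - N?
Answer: √27705/5 ≈ 33.290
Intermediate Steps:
W = 8/15 (W = -16*(-1/30) = 8/15 ≈ 0.53333)
M(o) = -3952/15 + 247*o/15 (M(o) = (-17 + 8/15)*(21 + (-5 - o)) = -247*(16 - o)/15 = -3952/15 + 247*o/15)
j = 219 (j = 184 + 35 = 219)
√(j + M(70)) = √(219 + (-3952/15 + (247/15)*70)) = √(219 + (-3952/15 + 3458/3)) = √(219 + 4446/5) = √(5541/5) = √27705/5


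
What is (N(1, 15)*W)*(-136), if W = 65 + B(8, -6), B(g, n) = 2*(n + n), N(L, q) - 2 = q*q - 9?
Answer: -1215568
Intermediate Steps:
N(L, q) = -7 + q**2 (N(L, q) = 2 + (q*q - 9) = 2 + (q**2 - 9) = 2 + (-9 + q**2) = -7 + q**2)
B(g, n) = 4*n (B(g, n) = 2*(2*n) = 4*n)
W = 41 (W = 65 + 4*(-6) = 65 - 24 = 41)
(N(1, 15)*W)*(-136) = ((-7 + 15**2)*41)*(-136) = ((-7 + 225)*41)*(-136) = (218*41)*(-136) = 8938*(-136) = -1215568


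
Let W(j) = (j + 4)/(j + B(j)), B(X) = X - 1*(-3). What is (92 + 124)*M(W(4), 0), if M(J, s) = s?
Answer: 0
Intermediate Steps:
B(X) = 3 + X (B(X) = X + 3 = 3 + X)
W(j) = (4 + j)/(3 + 2*j) (W(j) = (j + 4)/(j + (3 + j)) = (4 + j)/(3 + 2*j))
(92 + 124)*M(W(4), 0) = (92 + 124)*0 = 216*0 = 0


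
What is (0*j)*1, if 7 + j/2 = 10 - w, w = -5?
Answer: 0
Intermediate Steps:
j = 16 (j = -14 + 2*(10 - 1*(-5)) = -14 + 2*(10 + 5) = -14 + 2*15 = -14 + 30 = 16)
(0*j)*1 = (0*16)*1 = 0*1 = 0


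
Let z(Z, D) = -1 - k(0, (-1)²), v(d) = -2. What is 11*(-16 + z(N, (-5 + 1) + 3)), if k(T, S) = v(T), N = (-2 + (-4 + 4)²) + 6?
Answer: -165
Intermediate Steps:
N = 4 (N = (-2 + 0²) + 6 = (-2 + 0) + 6 = -2 + 6 = 4)
k(T, S) = -2
z(Z, D) = 1 (z(Z, D) = -1 - 1*(-2) = -1 + 2 = 1)
11*(-16 + z(N, (-5 + 1) + 3)) = 11*(-16 + 1) = 11*(-15) = -165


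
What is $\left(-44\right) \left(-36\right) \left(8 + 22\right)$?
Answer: $47520$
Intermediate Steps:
$\left(-44\right) \left(-36\right) \left(8 + 22\right) = 1584 \cdot 30 = 47520$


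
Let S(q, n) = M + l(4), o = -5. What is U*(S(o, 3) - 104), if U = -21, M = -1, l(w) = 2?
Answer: 2163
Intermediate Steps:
S(q, n) = 1 (S(q, n) = -1 + 2 = 1)
U*(S(o, 3) - 104) = -21*(1 - 104) = -21*(-103) = 2163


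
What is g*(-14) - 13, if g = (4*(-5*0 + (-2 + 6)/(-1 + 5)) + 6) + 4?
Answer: -209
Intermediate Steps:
g = 14 (g = (4*(0 + 4/4) + 6) + 4 = (4*(0 + 4*(¼)) + 6) + 4 = (4*(0 + 1) + 6) + 4 = (4*1 + 6) + 4 = (4 + 6) + 4 = 10 + 4 = 14)
g*(-14) - 13 = 14*(-14) - 13 = -196 - 13 = -209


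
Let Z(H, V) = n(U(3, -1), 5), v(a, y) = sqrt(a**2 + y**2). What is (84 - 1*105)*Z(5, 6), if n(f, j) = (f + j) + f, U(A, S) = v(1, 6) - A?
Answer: 21 - 42*sqrt(37) ≈ -234.48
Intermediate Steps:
U(A, S) = sqrt(37) - A (U(A, S) = sqrt(1**2 + 6**2) - A = sqrt(1 + 36) - A = sqrt(37) - A)
n(f, j) = j + 2*f
Z(H, V) = -1 + 2*sqrt(37) (Z(H, V) = 5 + 2*(sqrt(37) - 1*3) = 5 + 2*(sqrt(37) - 3) = 5 + 2*(-3 + sqrt(37)) = 5 + (-6 + 2*sqrt(37)) = -1 + 2*sqrt(37))
(84 - 1*105)*Z(5, 6) = (84 - 1*105)*(-1 + 2*sqrt(37)) = (84 - 105)*(-1 + 2*sqrt(37)) = -21*(-1 + 2*sqrt(37)) = 21 - 42*sqrt(37)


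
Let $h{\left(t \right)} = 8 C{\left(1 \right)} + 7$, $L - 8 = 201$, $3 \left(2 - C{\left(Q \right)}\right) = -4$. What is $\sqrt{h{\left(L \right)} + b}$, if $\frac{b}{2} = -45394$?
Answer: $\frac{i \sqrt{816789}}{3} \approx 301.25 i$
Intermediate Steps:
$b = -90788$ ($b = 2 \left(-45394\right) = -90788$)
$C{\left(Q \right)} = \frac{10}{3}$ ($C{\left(Q \right)} = 2 - - \frac{4}{3} = 2 + \frac{4}{3} = \frac{10}{3}$)
$L = 209$ ($L = 8 + 201 = 209$)
$h{\left(t \right)} = \frac{101}{3}$ ($h{\left(t \right)} = 8 \cdot \frac{10}{3} + 7 = \frac{80}{3} + 7 = \frac{101}{3}$)
$\sqrt{h{\left(L \right)} + b} = \sqrt{\frac{101}{3} - 90788} = \sqrt{- \frac{272263}{3}} = \frac{i \sqrt{816789}}{3}$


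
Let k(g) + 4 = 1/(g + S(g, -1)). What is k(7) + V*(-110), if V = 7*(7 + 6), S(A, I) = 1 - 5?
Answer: -30041/3 ≈ -10014.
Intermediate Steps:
S(A, I) = -4
V = 91 (V = 7*13 = 91)
k(g) = -4 + 1/(-4 + g) (k(g) = -4 + 1/(g - 4) = -4 + 1/(-4 + g))
k(7) + V*(-110) = (17 - 4*7)/(-4 + 7) + 91*(-110) = (17 - 28)/3 - 10010 = (⅓)*(-11) - 10010 = -11/3 - 10010 = -30041/3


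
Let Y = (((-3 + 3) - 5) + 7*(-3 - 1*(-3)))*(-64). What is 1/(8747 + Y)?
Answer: 1/9067 ≈ 0.00011029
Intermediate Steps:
Y = 320 (Y = ((0 - 5) + 7*(-3 + 3))*(-64) = (-5 + 7*0)*(-64) = (-5 + 0)*(-64) = -5*(-64) = 320)
1/(8747 + Y) = 1/(8747 + 320) = 1/9067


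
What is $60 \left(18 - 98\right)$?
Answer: $-4800$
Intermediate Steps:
$60 \left(18 - 98\right) = 60 \left(-80\right) = -4800$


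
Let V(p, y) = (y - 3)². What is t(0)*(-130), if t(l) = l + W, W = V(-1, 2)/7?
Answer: -130/7 ≈ -18.571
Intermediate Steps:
V(p, y) = (-3 + y)²
W = ⅐ (W = (-3 + 2)²/7 = (-1)²*(⅐) = 1*(⅐) = ⅐ ≈ 0.14286)
t(l) = ⅐ + l (t(l) = l + ⅐ = ⅐ + l)
t(0)*(-130) = (⅐ + 0)*(-130) = (⅐)*(-130) = -130/7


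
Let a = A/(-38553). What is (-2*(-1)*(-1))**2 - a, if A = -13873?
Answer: 140339/38553 ≈ 3.6402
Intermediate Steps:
a = 13873/38553 (a = -13873/(-38553) = -13873*(-1/38553) = 13873/38553 ≈ 0.35984)
(-2*(-1)*(-1))**2 - a = (-2*(-1)*(-1))**2 - 1*13873/38553 = (2*(-1))**2 - 13873/38553 = (-2)**2 - 13873/38553 = 4 - 13873/38553 = 140339/38553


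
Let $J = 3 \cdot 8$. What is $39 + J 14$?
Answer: $375$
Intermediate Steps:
$J = 24$
$39 + J 14 = 39 + 24 \cdot 14 = 39 + 336 = 375$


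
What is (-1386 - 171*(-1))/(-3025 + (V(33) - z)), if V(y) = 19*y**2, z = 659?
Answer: -405/5669 ≈ -0.071441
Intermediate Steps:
(-1386 - 171*(-1))/(-3025 + (V(33) - z)) = (-1386 - 171*(-1))/(-3025 + (19*33**2 - 1*659)) = (-1386 + 171)/(-3025 + (19*1089 - 659)) = -1215/(-3025 + (20691 - 659)) = -1215/(-3025 + 20032) = -1215/17007 = -1215*1/17007 = -405/5669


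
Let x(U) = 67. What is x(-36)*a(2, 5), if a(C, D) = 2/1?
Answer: 134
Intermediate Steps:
a(C, D) = 2 (a(C, D) = 2*1 = 2)
x(-36)*a(2, 5) = 67*2 = 134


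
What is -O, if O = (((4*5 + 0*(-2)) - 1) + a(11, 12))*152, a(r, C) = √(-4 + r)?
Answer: -2888 - 152*√7 ≈ -3290.2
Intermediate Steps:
O = 2888 + 152*√7 (O = (((4*5 + 0*(-2)) - 1) + √(-4 + 11))*152 = (((20 + 0) - 1) + √7)*152 = ((20 - 1) + √7)*152 = (19 + √7)*152 = 2888 + 152*√7 ≈ 3290.2)
-O = -(2888 + 152*√7) = -2888 - 152*√7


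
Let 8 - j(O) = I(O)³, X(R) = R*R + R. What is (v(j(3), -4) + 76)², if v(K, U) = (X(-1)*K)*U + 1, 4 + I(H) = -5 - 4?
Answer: 5929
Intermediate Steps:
I(H) = -13 (I(H) = -4 + (-5 - 4) = -4 - 9 = -13)
X(R) = R + R² (X(R) = R² + R = R + R²)
j(O) = 2205 (j(O) = 8 - 1*(-13)³ = 8 - 1*(-2197) = 8 + 2197 = 2205)
v(K, U) = 1 (v(K, U) = ((-(1 - 1))*K)*U + 1 = ((-1*0)*K)*U + 1 = (0*K)*U + 1 = 0*U + 1 = 0 + 1 = 1)
(v(j(3), -4) + 76)² = (1 + 76)² = 77² = 5929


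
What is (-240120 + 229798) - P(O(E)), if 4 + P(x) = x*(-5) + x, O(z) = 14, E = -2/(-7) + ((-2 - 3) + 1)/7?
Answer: -10262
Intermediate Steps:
E = -2/7 (E = -2*(-⅐) + (-5 + 1)*(⅐) = 2/7 - 4*⅐ = 2/7 - 4/7 = -2/7 ≈ -0.28571)
P(x) = -4 - 4*x (P(x) = -4 + (x*(-5) + x) = -4 + (-5*x + x) = -4 - 4*x)
(-240120 + 229798) - P(O(E)) = (-240120 + 229798) - (-4 - 4*14) = -10322 - (-4 - 56) = -10322 - 1*(-60) = -10322 + 60 = -10262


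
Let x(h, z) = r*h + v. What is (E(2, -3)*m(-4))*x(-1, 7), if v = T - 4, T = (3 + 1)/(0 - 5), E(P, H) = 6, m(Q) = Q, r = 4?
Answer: 1056/5 ≈ 211.20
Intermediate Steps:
T = -4/5 (T = 4/(-5) = 4*(-1/5) = -4/5 ≈ -0.80000)
v = -24/5 (v = -4/5 - 4 = -24/5 ≈ -4.8000)
x(h, z) = -24/5 + 4*h (x(h, z) = 4*h - 24/5 = -24/5 + 4*h)
(E(2, -3)*m(-4))*x(-1, 7) = (6*(-4))*(-24/5 + 4*(-1)) = -24*(-24/5 - 4) = -24*(-44/5) = 1056/5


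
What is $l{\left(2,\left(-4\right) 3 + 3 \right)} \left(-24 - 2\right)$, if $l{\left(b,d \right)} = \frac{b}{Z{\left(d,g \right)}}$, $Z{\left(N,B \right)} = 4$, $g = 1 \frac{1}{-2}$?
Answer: $-13$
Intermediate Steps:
$g = - \frac{1}{2}$ ($g = 1 \left(- \frac{1}{2}\right) = - \frac{1}{2} \approx -0.5$)
$l{\left(b,d \right)} = \frac{b}{4}$
$l{\left(2,\left(-4\right) 3 + 3 \right)} \left(-24 - 2\right) = \frac{1}{4} \cdot 2 \left(-24 - 2\right) = \frac{1}{2} \left(-26\right) = -13$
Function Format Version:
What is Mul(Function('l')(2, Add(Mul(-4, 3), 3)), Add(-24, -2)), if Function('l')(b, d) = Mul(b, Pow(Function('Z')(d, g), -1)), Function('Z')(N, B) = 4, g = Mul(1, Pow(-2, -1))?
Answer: -13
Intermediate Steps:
g = Rational(-1, 2) (g = Mul(1, Rational(-1, 2)) = Rational(-1, 2) ≈ -0.50000)
Function('l')(b, d) = Mul(Rational(1, 4), b) (Function('l')(b, d) = Mul(b, Pow(4, -1)) = Mul(b, Rational(1, 4)) = Mul(Rational(1, 4), b))
Mul(Function('l')(2, Add(Mul(-4, 3), 3)), Add(-24, -2)) = Mul(Mul(Rational(1, 4), 2), Add(-24, -2)) = Mul(Rational(1, 2), -26) = -13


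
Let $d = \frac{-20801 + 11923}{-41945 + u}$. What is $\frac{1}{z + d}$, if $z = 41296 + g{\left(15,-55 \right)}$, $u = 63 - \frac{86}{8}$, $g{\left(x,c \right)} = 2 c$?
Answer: $\frac{167571}{6901614718} \approx 2.428 \cdot 10^{-5}$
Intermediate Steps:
$u = \frac{209}{4}$ ($u = 63 - \frac{43}{4} = \frac{209}{4} \approx 52.25$)
$z = 41186$ ($z = 41296 + 2 \left(-55\right) = 41296 - 110 = 41186$)
$d = \frac{35512}{167571}$ ($d = \frac{-20801 + 11923}{-41945 + \frac{209}{4}} = - \frac{8878}{- \frac{167571}{4}} = \left(-8878\right) \left(- \frac{4}{167571}\right) = \frac{35512}{167571} \approx 0.21192$)
$\frac{1}{z + d} = \frac{1}{41186 + \frac{35512}{167571}} = \frac{1}{\frac{6901614718}{167571}} = \frac{167571}{6901614718}$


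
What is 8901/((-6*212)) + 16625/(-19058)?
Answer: -31797043/4040296 ≈ -7.8700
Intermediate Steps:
8901/((-6*212)) + 16625/(-19058) = 8901/(-1272) + 16625*(-1/19058) = 8901*(-1/1272) - 16625/19058 = -2967/424 - 16625/19058 = -31797043/4040296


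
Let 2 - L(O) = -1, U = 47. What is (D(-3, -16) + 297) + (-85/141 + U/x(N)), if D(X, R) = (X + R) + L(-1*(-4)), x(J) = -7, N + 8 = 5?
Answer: 270125/987 ≈ 273.68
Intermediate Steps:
N = -3 (N = -8 + 5 = -3)
L(O) = 3 (L(O) = 2 - 1*(-1) = 2 + 1 = 3)
D(X, R) = 3 + R + X (D(X, R) = (X + R) + 3 = (R + X) + 3 = 3 + R + X)
(D(-3, -16) + 297) + (-85/141 + U/x(N)) = ((3 - 16 - 3) + 297) + (-85/141 + 47/(-7)) = (-16 + 297) + (-85*1/141 + 47*(-⅐)) = 281 + (-85/141 - 47/7) = 281 - 7222/987 = 270125/987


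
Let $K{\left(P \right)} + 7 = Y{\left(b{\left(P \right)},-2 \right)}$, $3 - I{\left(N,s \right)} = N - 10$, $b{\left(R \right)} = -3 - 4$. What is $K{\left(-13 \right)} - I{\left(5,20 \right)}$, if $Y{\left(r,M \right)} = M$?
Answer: $-17$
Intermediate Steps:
$b{\left(R \right)} = -7$ ($b{\left(R \right)} = -3 - 4 = -7$)
$I{\left(N,s \right)} = 13 - N$ ($I{\left(N,s \right)} = 3 - \left(N - 10\right) = 3 - \left(-10 + N\right) = 13 - N$)
$K{\left(P \right)} = -9$ ($K{\left(P \right)} = -7 - 2 = -9$)
$K{\left(-13 \right)} - I{\left(5,20 \right)} = -9 - \left(13 - 5\right) = -9 - 8 = -17$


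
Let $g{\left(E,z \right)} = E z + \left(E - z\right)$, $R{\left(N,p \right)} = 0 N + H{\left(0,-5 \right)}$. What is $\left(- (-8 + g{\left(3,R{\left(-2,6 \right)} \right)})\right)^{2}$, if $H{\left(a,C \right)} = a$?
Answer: $25$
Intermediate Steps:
$R{\left(N,p \right)} = 0$ ($R{\left(N,p \right)} = 0 N + 0 = 0 + 0 = 0$)
$g{\left(E,z \right)} = E - z + E z$
$\left(- (-8 + g{\left(3,R{\left(-2,6 \right)} \right)})\right)^{2} = \left(- (-8 + \left(3 - 0 + 3 \cdot 0\right))\right)^{2} = \left(- (-8 + \left(3 + 0 + 0\right))\right)^{2} = \left(- (-8 + 3)\right)^{2} = \left(\left(-1\right) \left(-5\right)\right)^{2} = 5^{2} = 25$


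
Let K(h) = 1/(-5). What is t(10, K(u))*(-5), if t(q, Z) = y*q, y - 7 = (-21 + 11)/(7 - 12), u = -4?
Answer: -450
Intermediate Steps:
K(h) = -⅕
y = 9 (y = 7 + (-21 + 11)/(7 - 12) = 7 - 10/(-5) = 7 - 10*(-⅕) = 7 + 2 = 9)
t(q, Z) = 9*q
t(10, K(u))*(-5) = (9*10)*(-5) = 90*(-5) = -450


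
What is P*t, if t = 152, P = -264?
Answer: -40128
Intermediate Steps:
P*t = -264*152 = -40128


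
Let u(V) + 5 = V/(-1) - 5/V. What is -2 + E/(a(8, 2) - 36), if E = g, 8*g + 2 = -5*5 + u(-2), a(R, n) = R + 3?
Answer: -149/80 ≈ -1.8625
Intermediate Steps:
u(V) = -5 - V - 5/V (u(V) = -5 + (V/(-1) - 5/V) = -5 + (V*(-1) - 5/V) = -5 + (-V - 5/V) = -5 - V - 5/V)
a(R, n) = 3 + R
g = -55/16 (g = -1/4 + (-5*5 + (-5 - 1*(-2) - 5/(-2)))/8 = -1/4 + (-25 + (-5 + 2 - 5*(-1/2)))/8 = -1/4 + (-25 + (-5 + 2 + 5/2))/8 = -1/4 + (-25 - 1/2)/8 = -1/4 + (1/8)*(-51/2) = -1/4 - 51/16 = -55/16 ≈ -3.4375)
E = -55/16 ≈ -3.4375
-2 + E/(a(8, 2) - 36) = -2 - 55/16/((3 + 8) - 36) = -2 - 55/16/(11 - 36) = -2 - 55/16/(-25) = -2 - 1/25*(-55/16) = -2 + 11/80 = -149/80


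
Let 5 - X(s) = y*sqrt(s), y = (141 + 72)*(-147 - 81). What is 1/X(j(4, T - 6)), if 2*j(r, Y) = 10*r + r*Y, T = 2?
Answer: -5/28301545127 + 97128*sqrt(3)/28301545127 ≈ 5.9440e-6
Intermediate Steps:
y = -48564 (y = 213*(-228) = -48564)
j(r, Y) = 5*r + Y*r/2 (j(r, Y) = (10*r + r*Y)/2 = (10*r + Y*r)/2 = 5*r + Y*r/2)
X(s) = 5 + 48564*sqrt(s) (X(s) = 5 - (-48564)*sqrt(s) = 5 + 48564*sqrt(s))
1/X(j(4, T - 6)) = 1/(5 + 48564*sqrt((1/2)*4*(10 + (2 - 6)))) = 1/(5 + 48564*sqrt((1/2)*4*(10 - 4))) = 1/(5 + 48564*sqrt((1/2)*4*6)) = 1/(5 + 48564*sqrt(12)) = 1/(5 + 48564*(2*sqrt(3))) = 1/(5 + 97128*sqrt(3))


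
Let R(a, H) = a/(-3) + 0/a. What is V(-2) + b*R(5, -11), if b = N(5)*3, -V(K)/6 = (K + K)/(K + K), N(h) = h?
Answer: -31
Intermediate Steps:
R(a, H) = -a/3 (R(a, H) = a*(-1/3) + 0 = -a/3 + 0 = -a/3)
V(K) = -6 (V(K) = -6*(K + K)/(K + K) = -6*2*K/(2*K) = -6*2*K*1/(2*K) = -6*1 = -6)
b = 15 (b = 5*3 = 15)
V(-2) + b*R(5, -11) = -6 + 15*(-1/3*5) = -6 + 15*(-5/3) = -6 - 25 = -31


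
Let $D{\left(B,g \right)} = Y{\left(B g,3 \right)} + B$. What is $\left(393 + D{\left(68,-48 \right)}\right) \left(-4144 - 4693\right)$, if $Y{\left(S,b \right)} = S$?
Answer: $24770111$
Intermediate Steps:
$D{\left(B,g \right)} = B + B g$ ($D{\left(B,g \right)} = B g + B = B + B g$)
$\left(393 + D{\left(68,-48 \right)}\right) \left(-4144 - 4693\right) = \left(393 + 68 \left(1 - 48\right)\right) \left(-4144 - 4693\right) = \left(393 + 68 \left(-47\right)\right) \left(-8837\right) = \left(393 - 3196\right) \left(-8837\right) = \left(-2803\right) \left(-8837\right) = 24770111$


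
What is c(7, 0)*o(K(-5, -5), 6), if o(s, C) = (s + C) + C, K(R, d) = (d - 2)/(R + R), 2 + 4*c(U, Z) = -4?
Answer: -381/20 ≈ -19.050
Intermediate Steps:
c(U, Z) = -3/2 (c(U, Z) = -½ + (¼)*(-4) = -½ - 1 = -3/2)
K(R, d) = (-2 + d)/(2*R) (K(R, d) = (-2 + d)/((2*R)) = (-2 + d)*(1/(2*R)) = (-2 + d)/(2*R))
o(s, C) = s + 2*C (o(s, C) = (C + s) + C = s + 2*C)
c(7, 0)*o(K(-5, -5), 6) = -3*((½)*(-2 - 5)/(-5) + 2*6)/2 = -3*((½)*(-⅕)*(-7) + 12)/2 = -3*(7/10 + 12)/2 = -3/2*127/10 = -381/20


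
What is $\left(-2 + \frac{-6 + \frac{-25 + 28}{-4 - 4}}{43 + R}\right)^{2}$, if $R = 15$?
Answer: $\frac{958441}{215296} \approx 4.4517$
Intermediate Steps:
$\left(-2 + \frac{-6 + \frac{-25 + 28}{-4 - 4}}{43 + R}\right)^{2} = \left(-2 + \frac{-6 + \frac{-25 + 28}{-4 - 4}}{43 + 15}\right)^{2} = \left(-2 + \frac{-6 + \frac{3}{-8}}{58}\right)^{2} = \left(-2 + \left(-6 + 3 \left(- \frac{1}{8}\right)\right) \frac{1}{58}\right)^{2} = \left(-2 + \left(-6 - \frac{3}{8}\right) \frac{1}{58}\right)^{2} = \left(-2 - \frac{51}{464}\right)^{2} = \left(- \frac{979}{464}\right)^{2} = \frac{958441}{215296}$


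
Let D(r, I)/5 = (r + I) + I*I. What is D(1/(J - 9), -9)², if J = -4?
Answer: 21855625/169 ≈ 1.2932e+5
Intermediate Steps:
D(r, I) = 5*I + 5*r + 5*I² (D(r, I) = 5*((r + I) + I*I) = 5*((I + r) + I²) = 5*(I + r + I²) = 5*I + 5*r + 5*I²)
D(1/(J - 9), -9)² = (5*(-9) + 5/(-4 - 9) + 5*(-9)²)² = (-45 + 5/(-13) + 5*81)² = (-45 + 5*(-1/13) + 405)² = (-45 - 5/13 + 405)² = (4675/13)² = 21855625/169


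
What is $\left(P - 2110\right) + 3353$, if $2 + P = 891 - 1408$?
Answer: $724$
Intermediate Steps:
$P = -519$ ($P = -2 + \left(891 - 1408\right) = -2 - 517 = -519$)
$\left(P - 2110\right) + 3353 = \left(-519 - 2110\right) + 3353 = -2629 + 3353 = 724$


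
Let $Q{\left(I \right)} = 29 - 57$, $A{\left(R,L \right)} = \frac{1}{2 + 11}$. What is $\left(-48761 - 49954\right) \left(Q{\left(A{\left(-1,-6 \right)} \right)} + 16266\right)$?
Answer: $-1602934170$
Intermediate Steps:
$A{\left(R,L \right)} = \frac{1}{13}$
$Q{\left(I \right)} = -28$ ($Q{\left(I \right)} = 29 - 57 = -28$)
$\left(-48761 - 49954\right) \left(Q{\left(A{\left(-1,-6 \right)} \right)} + 16266\right) = \left(-48761 - 49954\right) \left(-28 + 16266\right) = \left(-98715\right) 16238 = -1602934170$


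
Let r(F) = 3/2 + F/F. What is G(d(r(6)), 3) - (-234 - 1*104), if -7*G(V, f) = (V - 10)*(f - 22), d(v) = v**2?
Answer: 9179/28 ≈ 327.82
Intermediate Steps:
r(F) = 5/2 (r(F) = 3*(1/2) + 1 = 3/2 + 1 = 5/2)
G(V, f) = -(-22 + f)*(-10 + V)/7 (G(V, f) = -(V - 10)*(f - 22)/7 = -(-10 + V)*(-22 + f)/7 = -(-22 + f)*(-10 + V)/7)
G(d(r(6)), 3) - (-234 - 1*104) = (-220/7 + (10/7)*3 + 22*(5/2)**2/7 - 1/7*(5/2)**2*3) - (-234 - 1*104) = (-220/7 + 30/7 + (22/7)*(25/4) - 1/7*25/4*3) - (-234 - 104) = (-220/7 + 30/7 + 275/14 - 75/28) - 1*(-338) = -285/28 + 338 = 9179/28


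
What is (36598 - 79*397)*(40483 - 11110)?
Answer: 153767655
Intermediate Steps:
(36598 - 79*397)*(40483 - 11110) = (36598 - 31363)*29373 = 5235*29373 = 153767655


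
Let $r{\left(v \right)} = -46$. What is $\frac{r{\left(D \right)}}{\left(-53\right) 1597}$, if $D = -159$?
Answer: $\frac{46}{84641} \approx 0.00054347$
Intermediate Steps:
$\frac{r{\left(D \right)}}{\left(-53\right) 1597} = - \frac{46}{\left(-53\right) 1597} = - \frac{46}{-84641} = \left(-46\right) \left(- \frac{1}{84641}\right) = \frac{46}{84641}$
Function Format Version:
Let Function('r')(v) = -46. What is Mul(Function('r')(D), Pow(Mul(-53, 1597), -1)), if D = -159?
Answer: Rational(46, 84641) ≈ 0.00054347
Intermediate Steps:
Mul(Function('r')(D), Pow(Mul(-53, 1597), -1)) = Mul(-46, Pow(Mul(-53, 1597), -1)) = Mul(-46, Pow(-84641, -1)) = Mul(-46, Rational(-1, 84641)) = Rational(46, 84641)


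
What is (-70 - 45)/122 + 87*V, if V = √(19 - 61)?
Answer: -115/122 + 87*I*√42 ≈ -0.94262 + 563.82*I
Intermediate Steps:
V = I*√42 (V = √(-42) = I*√42 ≈ 6.4807*I)
(-70 - 45)/122 + 87*V = (-70 - 45)/122 + 87*(I*√42) = -115*1/122 + 87*I*√42 = -115/122 + 87*I*√42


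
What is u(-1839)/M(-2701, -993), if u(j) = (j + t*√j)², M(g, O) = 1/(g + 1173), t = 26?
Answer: -3268020696 + 146119584*I*√1839 ≈ -3.268e+9 + 6.2661e+9*I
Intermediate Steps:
M(g, O) = 1/(1173 + g)
u(j) = (j + 26*√j)²
u(-1839)/M(-2701, -993) = (-1839 + 26*√(-1839))²/(1/(1173 - 2701)) = (-1839 + 26*(I*√1839))²/(1/(-1528)) = (-1839 + 26*I*√1839)²/(-1/1528) = (-1839 + 26*I*√1839)²*(-1528) = -1528*(-1839 + 26*I*√1839)²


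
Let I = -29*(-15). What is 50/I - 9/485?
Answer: 4067/42195 ≈ 0.096386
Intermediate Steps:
I = 435
50/I - 9/485 = 50/435 - 9/485 = 50*(1/435) - 9*1/485 = 10/87 - 9/485 = 4067/42195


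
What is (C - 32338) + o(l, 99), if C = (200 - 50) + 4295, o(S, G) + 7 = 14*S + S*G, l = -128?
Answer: -42364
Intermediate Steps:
o(S, G) = -7 + 14*S + G*S (o(S, G) = -7 + (14*S + S*G) = -7 + (14*S + G*S) = -7 + 14*S + G*S)
C = 4445 (C = 150 + 4295 = 4445)
(C - 32338) + o(l, 99) = (4445 - 32338) + (-7 + 14*(-128) + 99*(-128)) = -27893 + (-7 - 1792 - 12672) = -27893 - 14471 = -42364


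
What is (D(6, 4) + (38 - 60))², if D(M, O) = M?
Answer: 256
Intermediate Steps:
(D(6, 4) + (38 - 60))² = (6 + (38 - 60))² = (6 - 22)² = (-16)² = 256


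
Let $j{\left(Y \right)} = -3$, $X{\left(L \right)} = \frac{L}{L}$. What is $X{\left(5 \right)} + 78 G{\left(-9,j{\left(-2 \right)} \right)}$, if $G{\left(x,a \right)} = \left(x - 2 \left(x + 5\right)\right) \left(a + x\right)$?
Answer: $937$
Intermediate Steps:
$X{\left(L \right)} = 1$
$G{\left(x,a \right)} = \left(-10 - x\right) \left(a + x\right)$ ($G{\left(x,a \right)} = \left(x - 2 \left(5 + x\right)\right) \left(a + x\right) = \left(x - \left(10 + 2 x\right)\right) \left(a + x\right) = \left(-10 - x\right) \left(a + x\right)$)
$X{\left(5 \right)} + 78 G{\left(-9,j{\left(-2 \right)} \right)} = 1 + 78 \left(- \left(-9\right)^{2} - -30 - -90 - \left(-3\right) \left(-9\right)\right) = 1 + 78 \left(\left(-1\right) 81 + 30 + 90 - 27\right) = 1 + 78 \left(-81 + 30 + 90 - 27\right) = 1 + 78 \cdot 12 = 1 + 936 = 937$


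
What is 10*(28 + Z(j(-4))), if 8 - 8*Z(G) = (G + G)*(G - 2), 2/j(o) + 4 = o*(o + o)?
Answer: 113815/392 ≈ 290.34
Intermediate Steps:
j(o) = 2/(-4 + 2*o²) (j(o) = 2/(-4 + o*(o + o)) = 2/(-4 + o*(2*o)) = 2/(-4 + 2*o²))
Z(G) = 1 - G*(-2 + G)/4 (Z(G) = 1 - (G + G)*(G - 2)/8 = 1 - 2*G*(-2 + G)/8 = 1 - G*(-2 + G)/4)
10*(28 + Z(j(-4))) = 10*(28 + (1 + 1/(2*(-2 + (-4)²)) - 1/(4*(-2 + (-4)²)²))) = 10*(28 + (1 + 1/(2*(-2 + 16)) - 1/(4*(-2 + 16)²))) = 10*(28 + (1 + (½)/14 - (1/14)²/4)) = 10*(28 + (1 + (½)*(1/14) - (1/14)²/4)) = 10*(28 + (1 + 1/28 - ¼*1/196)) = 10*(28 + (1 + 1/28 - 1/784)) = 10*(28 + 811/784) = 10*(22763/784) = 113815/392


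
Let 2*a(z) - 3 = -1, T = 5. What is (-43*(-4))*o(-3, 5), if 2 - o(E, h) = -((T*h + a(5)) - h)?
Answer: 3956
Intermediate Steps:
a(z) = 1 (a(z) = 3/2 + (½)*(-1) = 3/2 - ½ = 1)
o(E, h) = 3 + 4*h (o(E, h) = 2 - (-1)*((5*h + 1) - h) = 2 - (-1)*((1 + 5*h) - h) = 2 - (-1)*(1 + 4*h) = 2 - (-1 - 4*h) = 2 + (1 + 4*h) = 3 + 4*h)
(-43*(-4))*o(-3, 5) = (-43*(-4))*(3 + 4*5) = 172*(3 + 20) = 172*23 = 3956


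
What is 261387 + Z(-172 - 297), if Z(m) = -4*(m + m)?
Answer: 265139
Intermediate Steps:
Z(m) = -8*m
261387 + Z(-172 - 297) = 261387 - 8*(-172 - 297) = 261387 - 8*(-469) = 261387 + 3752 = 265139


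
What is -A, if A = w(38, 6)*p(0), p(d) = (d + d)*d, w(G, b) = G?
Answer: 0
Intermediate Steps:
p(d) = 2*d**2 (p(d) = (2*d)*d = 2*d**2)
A = 0 (A = 38*(2*0**2) = 38*(2*0) = 38*0 = 0)
-A = -1*0 = 0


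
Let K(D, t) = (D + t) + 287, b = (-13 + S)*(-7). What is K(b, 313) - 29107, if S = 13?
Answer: -28507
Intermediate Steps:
b = 0 (b = (-13 + 13)*(-7) = 0*(-7) = 0)
K(D, t) = 287 + D + t
K(b, 313) - 29107 = (287 + 0 + 313) - 29107 = 600 - 29107 = -28507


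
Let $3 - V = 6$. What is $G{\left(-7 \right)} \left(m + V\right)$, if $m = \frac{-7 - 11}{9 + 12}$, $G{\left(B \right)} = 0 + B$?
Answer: $27$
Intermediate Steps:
$V = -3$ ($V = 3 - 6 = -3$)
$G{\left(B \right)} = B$
$m = - \frac{6}{7}$ ($m = - \frac{18}{21} = \left(-18\right) \frac{1}{21} = - \frac{6}{7} \approx -0.85714$)
$G{\left(-7 \right)} \left(m + V\right) = - 7 \left(- \frac{6}{7} - 3\right) = \left(-7\right) \left(- \frac{27}{7}\right) = 27$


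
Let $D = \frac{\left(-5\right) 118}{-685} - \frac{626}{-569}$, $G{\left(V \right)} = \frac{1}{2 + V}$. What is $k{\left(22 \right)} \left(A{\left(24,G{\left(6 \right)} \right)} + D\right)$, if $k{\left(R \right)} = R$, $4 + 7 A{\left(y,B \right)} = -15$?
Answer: $- \frac{9037138}{545671} \approx -16.562$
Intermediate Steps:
$A{\left(y,B \right)} = - \frac{19}{7}$ ($A{\left(y,B \right)} = - \frac{4}{7} + \frac{1}{7} \left(-15\right) = - \frac{4}{7} - \frac{15}{7} = - \frac{19}{7}$)
$D = \frac{152904}{77953}$ ($D = \left(-590\right) \left(- \frac{1}{685}\right) - - \frac{626}{569} = \frac{118}{137} + \frac{626}{569} = \frac{152904}{77953} \approx 1.9615$)
$k{\left(22 \right)} \left(A{\left(24,G{\left(6 \right)} \right)} + D\right) = 22 \left(- \frac{19}{7} + \frac{152904}{77953}\right) = 22 \left(- \frac{410779}{545671}\right) = - \frac{9037138}{545671}$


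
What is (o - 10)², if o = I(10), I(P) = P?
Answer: 0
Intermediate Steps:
o = 10
(o - 10)² = (10 - 10)² = 0² = 0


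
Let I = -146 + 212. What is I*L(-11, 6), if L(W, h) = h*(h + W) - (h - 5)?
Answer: -2046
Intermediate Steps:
L(W, h) = 5 - h + h*(W + h) (L(W, h) = h*(W + h) - (-5 + h) = h*(W + h) + (5 - h) = 5 - h + h*(W + h))
I = 66
I*L(-11, 6) = 66*(5 + 6² - 1*6 - 11*6) = 66*(5 + 36 - 6 - 66) = 66*(-31) = -2046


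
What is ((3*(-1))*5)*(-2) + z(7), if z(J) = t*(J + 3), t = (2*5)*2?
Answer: 230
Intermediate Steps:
t = 20 (t = 10*2 = 20)
z(J) = 60 + 20*J (z(J) = 20*(J + 3) = 20*(3 + J) = 60 + 20*J)
((3*(-1))*5)*(-2) + z(7) = ((3*(-1))*5)*(-2) + (60 + 20*7) = -3*5*(-2) + (60 + 140) = -15*(-2) + 200 = 30 + 200 = 230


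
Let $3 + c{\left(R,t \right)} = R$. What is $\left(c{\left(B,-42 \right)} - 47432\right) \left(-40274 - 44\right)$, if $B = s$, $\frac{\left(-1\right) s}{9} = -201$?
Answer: $1839549068$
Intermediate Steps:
$s = 1809$ ($s = \left(-9\right) \left(-201\right) = 1809$)
$B = 1809$
$c{\left(R,t \right)} = -3 + R$
$\left(c{\left(B,-42 \right)} - 47432\right) \left(-40274 - 44\right) = \left(\left(-3 + 1809\right) - 47432\right) \left(-40274 - 44\right) = \left(1806 - 47432\right) \left(-40318\right) = \left(-45626\right) \left(-40318\right) = 1839549068$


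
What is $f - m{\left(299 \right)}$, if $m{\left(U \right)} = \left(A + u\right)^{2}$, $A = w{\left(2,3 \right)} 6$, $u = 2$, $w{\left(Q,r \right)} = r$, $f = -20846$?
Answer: $-21246$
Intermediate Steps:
$A = 18$ ($A = 3 \cdot 6 = 18$)
$m{\left(U \right)} = 400$ ($m{\left(U \right)} = \left(18 + 2\right)^{2} = 20^{2} = 400$)
$f - m{\left(299 \right)} = -20846 - 400 = -21246$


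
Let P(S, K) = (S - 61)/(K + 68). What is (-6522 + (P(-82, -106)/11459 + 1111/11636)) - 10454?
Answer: -43006782094651/2533401556 ≈ -16976.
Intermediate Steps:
P(S, K) = (-61 + S)/(68 + K)
(-6522 + (P(-82, -106)/11459 + 1111/11636)) - 10454 = (-6522 + (((-61 - 82)/(68 - 106))/11459 + 1111/11636)) - 10454 = (-6522 + ((-143/(-38))*(1/11459) + 1111*(1/11636))) - 10454 = (-6522 + (-1/38*(-143)*(1/11459) + 1111/11636)) - 10454 = (-6522 + ((143/38)*(1/11459) + 1111/11636)) - 10454 = (-6522 + (143/435442 + 1111/11636)) - 10454 = (-6522 + 242720005/2533401556) - 10454 = -16522602228227/2533401556 - 10454 = -43006782094651/2533401556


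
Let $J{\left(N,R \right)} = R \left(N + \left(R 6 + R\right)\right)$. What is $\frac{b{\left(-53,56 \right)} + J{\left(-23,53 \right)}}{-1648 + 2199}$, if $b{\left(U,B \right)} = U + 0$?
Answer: $\frac{18391}{551} \approx 33.378$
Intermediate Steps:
$J{\left(N,R \right)} = R \left(N + 7 R\right)$ ($J{\left(N,R \right)} = R \left(N + \left(6 R + R\right)\right) = R \left(N + 7 R\right)$)
$b{\left(U,B \right)} = U$
$\frac{b{\left(-53,56 \right)} + J{\left(-23,53 \right)}}{-1648 + 2199} = \frac{-53 + 53 \left(-23 + 7 \cdot 53\right)}{-1648 + 2199} = \frac{-53 + 53 \left(-23 + 371\right)}{551} = \left(-53 + 53 \cdot 348\right) \frac{1}{551} = \left(-53 + 18444\right) \frac{1}{551} = 18391 \cdot \frac{1}{551} = \frac{18391}{551}$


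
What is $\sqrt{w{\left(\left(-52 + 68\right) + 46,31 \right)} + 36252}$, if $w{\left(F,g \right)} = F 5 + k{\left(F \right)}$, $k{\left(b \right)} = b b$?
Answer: $\sqrt{40406} \approx 201.01$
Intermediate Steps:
$k{\left(b \right)} = b^{2}$
$w{\left(F,g \right)} = F^{2} + 5 F$ ($w{\left(F,g \right)} = F 5 + F^{2} = 5 F + F^{2} = F^{2} + 5 F$)
$\sqrt{w{\left(\left(-52 + 68\right) + 46,31 \right)} + 36252} = \sqrt{\left(\left(-52 + 68\right) + 46\right) \left(5 + \left(\left(-52 + 68\right) + 46\right)\right) + 36252} = \sqrt{\left(16 + 46\right) \left(5 + \left(16 + 46\right)\right) + 36252} = \sqrt{62 \left(5 + 62\right) + 36252} = \sqrt{62 \cdot 67 + 36252} = \sqrt{4154 + 36252} = \sqrt{40406}$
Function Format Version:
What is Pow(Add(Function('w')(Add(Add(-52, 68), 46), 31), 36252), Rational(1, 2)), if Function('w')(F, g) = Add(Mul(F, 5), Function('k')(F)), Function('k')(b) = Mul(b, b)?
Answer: Pow(40406, Rational(1, 2)) ≈ 201.01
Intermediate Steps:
Function('k')(b) = Pow(b, 2)
Function('w')(F, g) = Add(Pow(F, 2), Mul(5, F)) (Function('w')(F, g) = Add(Mul(F, 5), Pow(F, 2)) = Add(Mul(5, F), Pow(F, 2)) = Add(Pow(F, 2), Mul(5, F)))
Pow(Add(Function('w')(Add(Add(-52, 68), 46), 31), 36252), Rational(1, 2)) = Pow(Add(Mul(Add(Add(-52, 68), 46), Add(5, Add(Add(-52, 68), 46))), 36252), Rational(1, 2)) = Pow(Add(Mul(Add(16, 46), Add(5, Add(16, 46))), 36252), Rational(1, 2)) = Pow(Add(Mul(62, Add(5, 62)), 36252), Rational(1, 2)) = Pow(Add(Mul(62, 67), 36252), Rational(1, 2)) = Pow(Add(4154, 36252), Rational(1, 2)) = Pow(40406, Rational(1, 2))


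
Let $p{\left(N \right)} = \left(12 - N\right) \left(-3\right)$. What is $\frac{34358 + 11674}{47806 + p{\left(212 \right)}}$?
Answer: $\frac{23016}{24203} \approx 0.95096$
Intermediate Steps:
$p{\left(N \right)} = -36 + 3 N$
$\frac{34358 + 11674}{47806 + p{\left(212 \right)}} = \frac{34358 + 11674}{47806 + \left(-36 + 3 \cdot 212\right)} = \frac{46032}{47806 + \left(-36 + 636\right)} = \frac{46032}{47806 + 600} = \frac{46032}{48406} = 46032 \cdot \frac{1}{48406} = \frac{23016}{24203}$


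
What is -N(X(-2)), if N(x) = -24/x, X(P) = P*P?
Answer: 6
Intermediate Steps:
X(P) = P²
-N(X(-2)) = -(-24)/((-2)²) = -(-24)/4 = -1*(-6) = 6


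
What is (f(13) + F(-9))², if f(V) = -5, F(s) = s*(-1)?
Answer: 16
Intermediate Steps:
F(s) = -s
(f(13) + F(-9))² = (-5 - 1*(-9))² = (-5 + 9)² = 4² = 16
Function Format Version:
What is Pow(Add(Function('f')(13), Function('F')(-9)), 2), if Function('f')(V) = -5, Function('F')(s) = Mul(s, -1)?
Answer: 16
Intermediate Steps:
Function('F')(s) = Mul(-1, s)
Pow(Add(Function('f')(13), Function('F')(-9)), 2) = Pow(Add(-5, Mul(-1, -9)), 2) = Pow(Add(-5, 9), 2) = Pow(4, 2) = 16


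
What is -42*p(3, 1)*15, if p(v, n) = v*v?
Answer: -5670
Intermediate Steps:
p(v, n) = v**2
-42*p(3, 1)*15 = -42*3**2*15 = -42*9*15 = -378*15 = -5670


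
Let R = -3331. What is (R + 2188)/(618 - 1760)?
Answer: 1143/1142 ≈ 1.0009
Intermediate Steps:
(R + 2188)/(618 - 1760) = (-3331 + 2188)/(618 - 1760) = -1143/(-1142) = -1143*(-1/1142) = 1143/1142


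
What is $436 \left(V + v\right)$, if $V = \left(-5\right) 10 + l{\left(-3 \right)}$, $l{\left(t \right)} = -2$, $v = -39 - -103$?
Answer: $5232$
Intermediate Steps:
$v = 64$ ($v = -39 + 103 = 64$)
$V = -52$ ($V = \left(-5\right) 10 - 2 = -50 - 2 = -52$)
$436 \left(V + v\right) = 436 \left(-52 + 64\right) = 436 \cdot 12 = 5232$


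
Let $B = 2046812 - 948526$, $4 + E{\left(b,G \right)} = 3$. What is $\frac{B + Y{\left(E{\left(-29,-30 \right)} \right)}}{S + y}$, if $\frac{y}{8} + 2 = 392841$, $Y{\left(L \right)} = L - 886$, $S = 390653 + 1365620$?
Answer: $\frac{1097399}{4898985} \approx 0.22401$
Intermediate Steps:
$E{\left(b,G \right)} = -1$ ($E{\left(b,G \right)} = -4 + 3 = -1$)
$S = 1756273$
$Y{\left(L \right)} = -886 + L$
$B = 1098286$
$y = 3142712$ ($y = -16 + 8 \cdot 392841 = -16 + 3142728 = 3142712$)
$\frac{B + Y{\left(E{\left(-29,-30 \right)} \right)}}{S + y} = \frac{1098286 - 887}{1756273 + 3142712} = \frac{1098286 - 887}{4898985} = 1097399 \cdot \frac{1}{4898985} = \frac{1097399}{4898985}$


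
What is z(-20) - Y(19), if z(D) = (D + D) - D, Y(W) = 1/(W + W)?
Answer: -761/38 ≈ -20.026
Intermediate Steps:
Y(W) = 1/(2*W)
z(D) = D (z(D) = 2*D - D = D)
z(-20) - Y(19) = -20 - 1/(2*19) = -20 - 1*1/38 = -20 - 1/38 = -761/38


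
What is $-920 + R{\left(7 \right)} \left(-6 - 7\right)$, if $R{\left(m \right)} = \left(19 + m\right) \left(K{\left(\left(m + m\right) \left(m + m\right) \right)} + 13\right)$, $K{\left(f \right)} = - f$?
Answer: $60934$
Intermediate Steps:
$R{\left(m \right)} = \left(13 - 4 m^{2}\right) \left(19 + m\right)$ ($R{\left(m \right)} = \left(19 + m\right) \left(- \left(m + m\right) \left(m + m\right) + 13\right) = \left(19 + m\right) \left(- 2 m 2 m + 13\right) = \left(19 + m\right) \left(- 4 m^{2} + 13\right) = \left(19 + m\right) \left(13 - 4 m^{2}\right) = \left(13 - 4 m^{2}\right) \left(19 + m\right)$)
$-920 + R{\left(7 \right)} \left(-6 - 7\right) = -920 + \left(247 - 76 \cdot 7^{2} - 4 \cdot 7^{3} + 13 \cdot 7\right) \left(-6 - 7\right) = -920 + \left(247 - 3724 - 1372 + 91\right) \left(-6 - 7\right) = -920 + \left(247 - 3724 - 1372 + 91\right) \left(-13\right) = -920 - -61854 = -920 + 61854 = 60934$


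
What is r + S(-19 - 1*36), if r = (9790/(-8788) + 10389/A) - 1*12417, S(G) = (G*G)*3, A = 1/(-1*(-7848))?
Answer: 358240749925/4394 ≈ 8.1529e+7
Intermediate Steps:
A = 1/7848 ≈ 0.00012742
S(G) = 3*G² (S(G) = G²*3 = 3*G²)
r = 358200874375/4394 (r = (9790/(-8788) + 10389/(1/7848)) - 1*12417 = (9790*(-1/8788) + 10389*7848) - 12417 = (-4895/4394 + 81532872) - 12417 = 358255434673/4394 - 12417 = 358200874375/4394 ≈ 8.1520e+7)
r + S(-19 - 1*36) = 358200874375/4394 + 3*(-19 - 1*36)² = 358200874375/4394 + 3*(-19 - 36)² = 358200874375/4394 + 3*(-55)² = 358200874375/4394 + 3*3025 = 358200874375/4394 + 9075 = 358240749925/4394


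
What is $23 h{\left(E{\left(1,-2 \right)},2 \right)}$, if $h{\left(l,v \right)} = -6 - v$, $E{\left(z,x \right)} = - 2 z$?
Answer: $-184$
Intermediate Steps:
$23 h{\left(E{\left(1,-2 \right)},2 \right)} = 23 \left(-6 - 2\right) = 23 \left(-8\right) = -184$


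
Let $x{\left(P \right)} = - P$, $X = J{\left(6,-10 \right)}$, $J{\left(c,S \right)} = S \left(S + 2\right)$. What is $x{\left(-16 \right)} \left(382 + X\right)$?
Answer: $7392$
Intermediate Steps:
$J{\left(c,S \right)} = S \left(2 + S\right)$
$X = 80$ ($X = - 10 \left(2 - 10\right) = \left(-10\right) \left(-8\right) = 80$)
$x{\left(-16 \right)} \left(382 + X\right) = \left(-1\right) \left(-16\right) \left(382 + 80\right) = 16 \cdot 462 = 7392$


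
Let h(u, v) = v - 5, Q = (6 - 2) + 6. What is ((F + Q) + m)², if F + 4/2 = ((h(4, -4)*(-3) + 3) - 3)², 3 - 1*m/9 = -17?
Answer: 840889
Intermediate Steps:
m = 180 (m = 27 - 9*(-17) = 27 + 153 = 180)
Q = 10 (Q = 4 + 6 = 10)
h(u, v) = -5 + v
F = 727 (F = -2 + (((-5 - 4)*(-3) + 3) - 3)² = -2 + ((-9*(-3) + 3) - 3)² = -2 + ((27 + 3) - 3)² = -2 + (30 - 3)² = -2 + 27² = -2 + 729 = 727)
((F + Q) + m)² = ((727 + 10) + 180)² = (737 + 180)² = 917² = 840889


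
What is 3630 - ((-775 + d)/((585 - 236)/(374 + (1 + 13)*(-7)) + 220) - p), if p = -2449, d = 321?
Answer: 72247793/61069 ≈ 1183.1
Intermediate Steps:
3630 - ((-775 + d)/((585 - 236)/(374 + (1 + 13)*(-7)) + 220) - p) = 3630 - ((-775 + 321)/((585 - 236)/(374 + (1 + 13)*(-7)) + 220) - 1*(-2449)) = 3630 - (-454/(349/(374 + 14*(-7)) + 220) + 2449) = 3630 - (-454/(349/(374 - 98) + 220) + 2449) = 3630 - (-454/(349/276 + 220) + 2449) = 3630 - (-454/61069/276 + 2449) = 3630 - (-454*276/61069 + 2449) = 3630 - (-125304/61069 + 2449) = 3630 - 1*149432677/61069 = 3630 - 149432677/61069 = 72247793/61069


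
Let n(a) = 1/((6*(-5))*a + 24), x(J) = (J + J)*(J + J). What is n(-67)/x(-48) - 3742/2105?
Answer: -70145075143/39458949120 ≈ -1.7777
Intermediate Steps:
x(J) = 4*J² (x(J) = (2*J)*(2*J) = 4*J²)
n(a) = 1/(24 - 30*a) (n(a) = 1/(-30*a + 24) = 1/(24 - 30*a))
n(-67)/x(-48) - 3742/2105 = (-1/(-24 + 30*(-67)))/((4*(-48)²)) - 3742/2105 = (-1/(-24 - 2010))/((4*2304)) - 3742*1/2105 = -1/(-2034)/9216 - 3742/2105 = -1*(-1/2034)*(1/9216) - 3742/2105 = (1/2034)*(1/9216) - 3742/2105 = 1/18745344 - 3742/2105 = -70145075143/39458949120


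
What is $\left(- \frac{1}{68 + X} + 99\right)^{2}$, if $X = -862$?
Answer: $\frac{6179060449}{630436} \approx 9801.3$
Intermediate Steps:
$\left(- \frac{1}{68 + X} + 99\right)^{2} = \left(- \frac{1}{68 - 862} + 99\right)^{2} = \left(- \frac{1}{-794} + 99\right)^{2} = \left(\left(-1\right) \left(- \frac{1}{794}\right) + 99\right)^{2} = \left(\frac{1}{794} + 99\right)^{2} = \left(\frac{78607}{794}\right)^{2} = \frac{6179060449}{630436}$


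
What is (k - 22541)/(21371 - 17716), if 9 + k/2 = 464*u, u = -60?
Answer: -78239/3655 ≈ -21.406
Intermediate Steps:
k = -55698 (k = -18 + 2*(464*(-60)) = -18 + 2*(-27840) = -18 - 55680 = -55698)
(k - 22541)/(21371 - 17716) = (-55698 - 22541)/(21371 - 17716) = -78239/3655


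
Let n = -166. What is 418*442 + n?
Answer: 184590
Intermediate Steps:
418*442 + n = 418*442 - 166 = 184756 - 166 = 184590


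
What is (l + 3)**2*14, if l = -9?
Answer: 504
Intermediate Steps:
(l + 3)**2*14 = (-9 + 3)**2*14 = (-6)**2*14 = 36*14 = 504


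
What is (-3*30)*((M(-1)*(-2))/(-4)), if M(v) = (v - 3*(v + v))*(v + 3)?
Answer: -450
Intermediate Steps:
M(v) = -5*v*(3 + v) (M(v) = (v - 6*v)*(3 + v) = (-5*v)*(3 + v) = -5*v*(3 + v))
(-3*30)*((M(-1)*(-2))/(-4)) = (-3*30)*((-5*(-1)*(3 - 1)*(-2))/(-4)) = -90*-5*(-1)*2*(-2)*(-1)/4 = -90*10*(-2)*(-1)/4 = -(-1800)*(-1)/4 = -90*5 = -450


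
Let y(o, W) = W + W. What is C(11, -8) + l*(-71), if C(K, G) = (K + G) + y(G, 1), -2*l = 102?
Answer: 3626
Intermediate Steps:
y(o, W) = 2*W
l = -51 (l = -1/2*102 = -51)
C(K, G) = 2 + G + K (C(K, G) = (K + G) + 2*1 = (G + K) + 2 = 2 + G + K)
C(11, -8) + l*(-71) = (2 - 8 + 11) - 51*(-71) = 5 + 3621 = 3626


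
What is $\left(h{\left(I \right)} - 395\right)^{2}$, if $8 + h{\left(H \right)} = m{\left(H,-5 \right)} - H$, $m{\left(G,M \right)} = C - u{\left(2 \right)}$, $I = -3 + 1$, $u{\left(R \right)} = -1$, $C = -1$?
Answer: $160801$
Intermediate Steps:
$I = -2$
$m{\left(G,M \right)} = 0$ ($m{\left(G,M \right)} = -1 - -1 = -1 + 1 = 0$)
$h{\left(H \right)} = -8 - H$ ($h{\left(H \right)} = -8 + \left(0 - H\right) = -8 - H$)
$\left(h{\left(I \right)} - 395\right)^{2} = \left(\left(-8 - -2\right) - 395\right)^{2} = \left(\left(-8 + 2\right) - 395\right)^{2} = \left(-6 - 395\right)^{2} = \left(-401\right)^{2} = 160801$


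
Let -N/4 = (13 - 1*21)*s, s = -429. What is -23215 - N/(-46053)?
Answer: -356378041/15351 ≈ -23215.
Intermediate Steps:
N = -13728 (N = -4*(13 - 1*21)*(-429) = -4*(13 - 21)*(-429) = -(-32)*(-429) = -4*3432 = -13728)
-23215 - N/(-46053) = -23215 - (-13728)/(-46053) = -23215 - (-13728)*(-1)/46053 = -23215 - 1*4576/15351 = -23215 - 4576/15351 = -356378041/15351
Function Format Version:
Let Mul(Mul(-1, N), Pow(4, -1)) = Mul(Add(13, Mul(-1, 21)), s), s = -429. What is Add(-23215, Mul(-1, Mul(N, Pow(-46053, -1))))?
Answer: Rational(-356378041, 15351) ≈ -23215.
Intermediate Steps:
N = -13728 (N = Mul(-4, Mul(Add(13, Mul(-1, 21)), -429)) = Mul(-4, Mul(Add(13, -21), -429)) = Mul(-4, Mul(-8, -429)) = Mul(-4, 3432) = -13728)
Add(-23215, Mul(-1, Mul(N, Pow(-46053, -1)))) = Add(-23215, Mul(-1, Mul(-13728, Pow(-46053, -1)))) = Add(-23215, Mul(-1, Mul(-13728, Rational(-1, 46053)))) = Add(-23215, Mul(-1, Rational(4576, 15351))) = Add(-23215, Rational(-4576, 15351)) = Rational(-356378041, 15351)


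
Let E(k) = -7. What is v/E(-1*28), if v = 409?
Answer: -409/7 ≈ -58.429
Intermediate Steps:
v/E(-1*28) = 409/(-7) = 409*(-⅐) = -409/7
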